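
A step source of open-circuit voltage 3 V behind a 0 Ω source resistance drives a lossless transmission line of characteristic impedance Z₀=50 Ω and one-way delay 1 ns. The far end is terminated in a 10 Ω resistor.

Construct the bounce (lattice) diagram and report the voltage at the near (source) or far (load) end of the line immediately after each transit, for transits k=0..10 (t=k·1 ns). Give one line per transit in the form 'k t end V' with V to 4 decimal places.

0 0 source 3.0000
1 1 load 1.0000
2 2 source 3.0000
3 3 load 1.6667
4 4 source 3.0000
5 5 load 2.1111
6 6 source 3.0000
7 7 load 2.4074
8 8 source 3.0000
9 9 load 2.6049
10 10 source 3.0000

Γ_L=-0.666667, Γ_S=-1.000000; launch V₁=3·50/50=3.000000
k=0 src: V=3.0000
k=1 load: inc=3.000000, refl=3.000000·-0.666667=-2.0000; V=0.000000+3.000000+-2.000000=1.0000
k=2 src: inc=-2.000000, refl=-2.000000·-1.000000=2.0000; V=3.000000+-2.000000+2.000000=3.0000
k=3 load: inc=2.000000, refl=2.000000·-0.666667=-1.3333; V=1.000000+2.000000+-1.333333=1.6667
k=4 src: inc=-1.333333, refl=-1.333333·-1.000000=1.3333; V=3.000000+-1.333333+1.333333=3.0000
k=5 load: inc=1.333333, refl=1.333333·-0.666667=-0.8889; V=1.666667+1.333333+-0.888889=2.1111
k=6 src: inc=-0.888889, refl=-0.888889·-1.000000=0.8889; V=3.000000+-0.888889+0.888889=3.0000
k=7 load: inc=0.888889, refl=0.888889·-0.666667=-0.5926; V=2.111111+0.888889+-0.592593=2.4074
k=8 src: inc=-0.592593, refl=-0.592593·-1.000000=0.5926; V=3.000000+-0.592593+0.592593=3.0000
k=9 load: inc=0.592593, refl=0.592593·-0.666667=-0.3951; V=2.407407+0.592593+-0.395062=2.6049
k=10 src: inc=-0.395062, refl=-0.395062·-1.000000=0.3951; V=3.000000+-0.395062+0.395062=3.0000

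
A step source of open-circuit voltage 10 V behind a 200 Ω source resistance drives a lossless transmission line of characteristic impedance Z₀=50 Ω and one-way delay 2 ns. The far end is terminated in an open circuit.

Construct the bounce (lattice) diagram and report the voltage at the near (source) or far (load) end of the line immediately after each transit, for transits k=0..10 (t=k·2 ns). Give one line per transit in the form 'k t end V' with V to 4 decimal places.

0 0 source 2.0000
1 2 load 4.0000
2 4 source 5.2000
3 6 load 6.4000
4 8 source 7.1200
5 10 load 7.8400
6 12 source 8.2720
7 14 load 8.7040
8 16 source 8.9632
9 18 load 9.2224
10 20 source 9.3779

Γ_L=1.000000, Γ_S=0.600000; launch V₁=10·50/250=2.000000
k=0 src: V=2.0000
k=1 load: inc=2.000000, refl=2.000000·1.000000=2.0000; V=0.000000+2.000000+2.000000=4.0000
k=2 src: inc=2.000000, refl=2.000000·0.600000=1.2000; V=2.000000+2.000000+1.200000=5.2000
k=3 load: inc=1.200000, refl=1.200000·1.000000=1.2000; V=4.000000+1.200000+1.200000=6.4000
k=4 src: inc=1.200000, refl=1.200000·0.600000=0.7200; V=5.200000+1.200000+0.720000=7.1200
k=5 load: inc=0.720000, refl=0.720000·1.000000=0.7200; V=6.400000+0.720000+0.720000=7.8400
k=6 src: inc=0.720000, refl=0.720000·0.600000=0.4320; V=7.120000+0.720000+0.432000=8.2720
k=7 load: inc=0.432000, refl=0.432000·1.000000=0.4320; V=7.840000+0.432000+0.432000=8.7040
k=8 src: inc=0.432000, refl=0.432000·0.600000=0.2592; V=8.272000+0.432000+0.259200=8.9632
k=9 load: inc=0.259200, refl=0.259200·1.000000=0.2592; V=8.704000+0.259200+0.259200=9.2224
k=10 src: inc=0.259200, refl=0.259200·0.600000=0.1555; V=8.963200+0.259200+0.155520=9.3779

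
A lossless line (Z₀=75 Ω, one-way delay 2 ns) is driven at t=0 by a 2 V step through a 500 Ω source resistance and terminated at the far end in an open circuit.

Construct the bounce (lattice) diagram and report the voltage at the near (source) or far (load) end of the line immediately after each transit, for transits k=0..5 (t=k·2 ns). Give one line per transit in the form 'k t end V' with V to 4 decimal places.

Γ_L=1.000000, Γ_S=0.739130; launch V₁=2·75/575=0.260870
k=0 src: V=0.2609
k=1 load: inc=0.260870, refl=0.260870·1.000000=0.2609; V=0.000000+0.260870+0.260870=0.5217
k=2 src: inc=0.260870, refl=0.260870·0.739130=0.1928; V=0.260870+0.260870+0.192817=0.7146
k=3 load: inc=0.192817, refl=0.192817·1.000000=0.1928; V=0.521739+0.192817+0.192817=0.9074
k=4 src: inc=0.192817, refl=0.192817·0.739130=0.1425; V=0.714556+0.192817+0.142517=1.0499
k=5 load: inc=0.142517, refl=0.142517·1.000000=0.1425; V=0.907372+0.142517+0.142517=1.1924

0 0 source 0.2609
1 2 load 0.5217
2 4 source 0.7146
3 6 load 0.9074
4 8 source 1.0499
5 10 load 1.1924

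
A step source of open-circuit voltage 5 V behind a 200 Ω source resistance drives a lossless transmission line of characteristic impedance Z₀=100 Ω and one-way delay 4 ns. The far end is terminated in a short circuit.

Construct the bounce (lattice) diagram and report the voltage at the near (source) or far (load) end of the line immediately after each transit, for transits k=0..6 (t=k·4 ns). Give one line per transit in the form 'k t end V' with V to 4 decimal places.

0 0 source 1.6667
1 4 load 0.0000
2 8 source -0.5556
3 12 load 0.0000
4 16 source 0.1852
5 20 load 0.0000
6 24 source -0.0617

Γ_L=-1.000000, Γ_S=0.333333; launch V₁=5·100/300=1.666667
k=0 src: V=1.6667
k=1 load: inc=1.666667, refl=1.666667·-1.000000=-1.6667; V=0.000000+1.666667+-1.666667=0.0000
k=2 src: inc=-1.666667, refl=-1.666667·0.333333=-0.5556; V=1.666667+-1.666667+-0.555556=-0.5556
k=3 load: inc=-0.555556, refl=-0.555556·-1.000000=0.5556; V=0.000000+-0.555556+0.555556=0.0000
k=4 src: inc=0.555556, refl=0.555556·0.333333=0.1852; V=-0.555556+0.555556+0.185185=0.1852
k=5 load: inc=0.185185, refl=0.185185·-1.000000=-0.1852; V=0.000000+0.185185+-0.185185=0.0000
k=6 src: inc=-0.185185, refl=-0.185185·0.333333=-0.0617; V=0.185185+-0.185185+-0.061728=-0.0617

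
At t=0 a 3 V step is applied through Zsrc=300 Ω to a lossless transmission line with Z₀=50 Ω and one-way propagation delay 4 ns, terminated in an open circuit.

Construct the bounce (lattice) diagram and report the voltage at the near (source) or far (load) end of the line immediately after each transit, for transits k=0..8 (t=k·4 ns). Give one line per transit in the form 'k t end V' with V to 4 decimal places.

Γ_L=1.000000, Γ_S=0.714286; launch V₁=3·50/350=0.428571
k=0 src: V=0.4286
k=1 load: inc=0.428571, refl=0.428571·1.000000=0.4286; V=0.000000+0.428571+0.428571=0.8571
k=2 src: inc=0.428571, refl=0.428571·0.714286=0.3061; V=0.428571+0.428571+0.306122=1.1633
k=3 load: inc=0.306122, refl=0.306122·1.000000=0.3061; V=0.857143+0.306122+0.306122=1.4694
k=4 src: inc=0.306122, refl=0.306122·0.714286=0.2187; V=1.163265+0.306122+0.218659=1.6880
k=5 load: inc=0.218659, refl=0.218659·1.000000=0.2187; V=1.469388+0.218659+0.218659=1.9067
k=6 src: inc=0.218659, refl=0.218659·0.714286=0.1562; V=1.688047+0.218659+0.156185=2.0629
k=7 load: inc=0.156185, refl=0.156185·1.000000=0.1562; V=1.906706+0.156185+0.156185=2.2191
k=8 src: inc=0.156185, refl=0.156185·0.714286=0.1116; V=2.062890+0.156185+0.111561=2.3306

0 0 source 0.4286
1 4 load 0.8571
2 8 source 1.1633
3 12 load 1.4694
4 16 source 1.6880
5 20 load 1.9067
6 24 source 2.0629
7 28 load 2.2191
8 32 source 2.3306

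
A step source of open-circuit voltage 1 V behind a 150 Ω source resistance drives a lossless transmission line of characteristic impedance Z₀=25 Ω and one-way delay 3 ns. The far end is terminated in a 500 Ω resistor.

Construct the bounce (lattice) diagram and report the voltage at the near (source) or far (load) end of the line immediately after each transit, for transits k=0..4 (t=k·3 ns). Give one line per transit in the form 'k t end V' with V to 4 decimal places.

Γ_L=0.904762, Γ_S=0.714286; launch V₁=1·25/175=0.142857
k=0 src: V=0.1429
k=1 load: inc=0.142857, refl=0.142857·0.904762=0.1293; V=0.000000+0.142857+0.129252=0.2721
k=2 src: inc=0.129252, refl=0.129252·0.714286=0.0923; V=0.142857+0.129252+0.092323=0.3644
k=3 load: inc=0.092323, refl=0.092323·0.904762=0.0835; V=0.272109+0.092323+0.083530=0.4480
k=4 src: inc=0.083530, refl=0.083530·0.714286=0.0597; V=0.364431+0.083530+0.059664=0.5076

0 0 source 0.1429
1 3 load 0.2721
2 6 source 0.3644
3 9 load 0.4480
4 12 source 0.5076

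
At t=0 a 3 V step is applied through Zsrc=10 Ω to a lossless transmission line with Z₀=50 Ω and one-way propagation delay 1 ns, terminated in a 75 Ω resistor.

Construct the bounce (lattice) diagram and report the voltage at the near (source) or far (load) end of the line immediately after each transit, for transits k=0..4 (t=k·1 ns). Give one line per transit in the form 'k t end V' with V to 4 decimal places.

Γ_L=0.200000, Γ_S=-0.666667; launch V₁=3·50/60=2.500000
k=0 src: V=2.5000
k=1 load: inc=2.500000, refl=2.500000·0.200000=0.5000; V=0.000000+2.500000+0.500000=3.0000
k=2 src: inc=0.500000, refl=0.500000·-0.666667=-0.3333; V=2.500000+0.500000+-0.333333=2.6667
k=3 load: inc=-0.333333, refl=-0.333333·0.200000=-0.0667; V=3.000000+-0.333333+-0.066667=2.6000
k=4 src: inc=-0.066667, refl=-0.066667·-0.666667=0.0444; V=2.666667+-0.066667+0.044444=2.6444

0 0 source 2.5000
1 1 load 3.0000
2 2 source 2.6667
3 3 load 2.6000
4 4 source 2.6444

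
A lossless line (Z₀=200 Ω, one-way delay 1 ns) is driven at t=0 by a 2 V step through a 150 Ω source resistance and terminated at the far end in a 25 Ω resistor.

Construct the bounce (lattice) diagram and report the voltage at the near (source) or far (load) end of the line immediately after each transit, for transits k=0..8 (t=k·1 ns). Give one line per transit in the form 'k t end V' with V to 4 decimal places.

Γ_L=-0.777778, Γ_S=-0.142857; launch V₁=2·200/350=1.142857
k=0 src: V=1.1429
k=1 load: inc=1.142857, refl=1.142857·-0.777778=-0.8889; V=0.000000+1.142857+-0.888889=0.2540
k=2 src: inc=-0.888889, refl=-0.888889·-0.142857=0.1270; V=1.142857+-0.888889+0.126984=0.3810
k=3 load: inc=0.126984, refl=0.126984·-0.777778=-0.0988; V=0.253968+0.126984+-0.098765=0.2822
k=4 src: inc=-0.098765, refl=-0.098765·-0.142857=0.0141; V=0.380952+-0.098765+0.014109=0.2963
k=5 load: inc=0.014109, refl=0.014109·-0.777778=-0.0110; V=0.282187+0.014109+-0.010974=0.2853
k=6 src: inc=-0.010974, refl=-0.010974·-0.142857=0.0016; V=0.296296+-0.010974+0.001568=0.2869
k=7 load: inc=0.001568, refl=0.001568·-0.777778=-0.0012; V=0.285322+0.001568+-0.001219=0.2857
k=8 src: inc=-0.001219, refl=-0.001219·-0.142857=0.0002; V=0.286890+-0.001219+0.000174=0.2858

0 0 source 1.1429
1 1 load 0.2540
2 2 source 0.3810
3 3 load 0.2822
4 4 source 0.2963
5 5 load 0.2853
6 6 source 0.2869
7 7 load 0.2857
8 8 source 0.2858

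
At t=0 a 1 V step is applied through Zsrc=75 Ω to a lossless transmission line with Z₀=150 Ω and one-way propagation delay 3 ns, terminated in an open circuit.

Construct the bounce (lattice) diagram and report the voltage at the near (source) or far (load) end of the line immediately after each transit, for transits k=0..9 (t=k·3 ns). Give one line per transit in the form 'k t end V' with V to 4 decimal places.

Γ_L=1.000000, Γ_S=-0.333333; launch V₁=1·150/225=0.666667
k=0 src: V=0.6667
k=1 load: inc=0.666667, refl=0.666667·1.000000=0.6667; V=0.000000+0.666667+0.666667=1.3333
k=2 src: inc=0.666667, refl=0.666667·-0.333333=-0.2222; V=0.666667+0.666667+-0.222222=1.1111
k=3 load: inc=-0.222222, refl=-0.222222·1.000000=-0.2222; V=1.333333+-0.222222+-0.222222=0.8889
k=4 src: inc=-0.222222, refl=-0.222222·-0.333333=0.0741; V=1.111111+-0.222222+0.074074=0.9630
k=5 load: inc=0.074074, refl=0.074074·1.000000=0.0741; V=0.888889+0.074074+0.074074=1.0370
k=6 src: inc=0.074074, refl=0.074074·-0.333333=-0.0247; V=0.962963+0.074074+-0.024691=1.0123
k=7 load: inc=-0.024691, refl=-0.024691·1.000000=-0.0247; V=1.037037+-0.024691+-0.024691=0.9877
k=8 src: inc=-0.024691, refl=-0.024691·-0.333333=0.0082; V=1.012346+-0.024691+0.008230=0.9959
k=9 load: inc=0.008230, refl=0.008230·1.000000=0.0082; V=0.987654+0.008230+0.008230=1.0041

0 0 source 0.6667
1 3 load 1.3333
2 6 source 1.1111
3 9 load 0.8889
4 12 source 0.9630
5 15 load 1.0370
6 18 source 1.0123
7 21 load 0.9877
8 24 source 0.9959
9 27 load 1.0041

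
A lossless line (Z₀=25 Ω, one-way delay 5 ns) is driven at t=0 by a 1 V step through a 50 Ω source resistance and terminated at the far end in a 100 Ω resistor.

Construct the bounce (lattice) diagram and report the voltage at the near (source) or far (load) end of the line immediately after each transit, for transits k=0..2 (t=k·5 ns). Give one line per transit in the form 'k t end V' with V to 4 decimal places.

0 0 source 0.3333
1 5 load 0.5333
2 10 source 0.6000

Γ_L=0.600000, Γ_S=0.333333; launch V₁=1·25/75=0.333333
k=0 src: V=0.3333
k=1 load: inc=0.333333, refl=0.333333·0.600000=0.2000; V=0.000000+0.333333+0.200000=0.5333
k=2 src: inc=0.200000, refl=0.200000·0.333333=0.0667; V=0.333333+0.200000+0.066667=0.6000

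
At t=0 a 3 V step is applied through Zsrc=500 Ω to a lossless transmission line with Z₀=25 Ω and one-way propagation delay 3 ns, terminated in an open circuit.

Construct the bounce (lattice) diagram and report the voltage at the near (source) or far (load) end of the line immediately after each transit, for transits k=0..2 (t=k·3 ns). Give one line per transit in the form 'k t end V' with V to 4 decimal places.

0 0 source 0.1429
1 3 load 0.2857
2 6 source 0.4150

Γ_L=1.000000, Γ_S=0.904762; launch V₁=3·25/525=0.142857
k=0 src: V=0.1429
k=1 load: inc=0.142857, refl=0.142857·1.000000=0.1429; V=0.000000+0.142857+0.142857=0.2857
k=2 src: inc=0.142857, refl=0.142857·0.904762=0.1293; V=0.142857+0.142857+0.129252=0.4150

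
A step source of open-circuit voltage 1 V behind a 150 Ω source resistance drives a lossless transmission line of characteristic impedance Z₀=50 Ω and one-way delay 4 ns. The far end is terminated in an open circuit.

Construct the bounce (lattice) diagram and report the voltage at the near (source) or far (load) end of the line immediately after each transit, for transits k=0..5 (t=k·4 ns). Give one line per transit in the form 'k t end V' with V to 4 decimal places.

Γ_L=1.000000, Γ_S=0.500000; launch V₁=1·50/200=0.250000
k=0 src: V=0.2500
k=1 load: inc=0.250000, refl=0.250000·1.000000=0.2500; V=0.000000+0.250000+0.250000=0.5000
k=2 src: inc=0.250000, refl=0.250000·0.500000=0.1250; V=0.250000+0.250000+0.125000=0.6250
k=3 load: inc=0.125000, refl=0.125000·1.000000=0.1250; V=0.500000+0.125000+0.125000=0.7500
k=4 src: inc=0.125000, refl=0.125000·0.500000=0.0625; V=0.625000+0.125000+0.062500=0.8125
k=5 load: inc=0.062500, refl=0.062500·1.000000=0.0625; V=0.750000+0.062500+0.062500=0.8750

0 0 source 0.2500
1 4 load 0.5000
2 8 source 0.6250
3 12 load 0.7500
4 16 source 0.8125
5 20 load 0.8750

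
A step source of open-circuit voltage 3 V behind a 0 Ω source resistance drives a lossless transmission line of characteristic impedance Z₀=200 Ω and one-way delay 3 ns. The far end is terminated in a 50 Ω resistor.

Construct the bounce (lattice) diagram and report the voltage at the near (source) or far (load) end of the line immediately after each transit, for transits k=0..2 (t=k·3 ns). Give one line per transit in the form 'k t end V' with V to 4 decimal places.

Γ_L=-0.600000, Γ_S=-1.000000; launch V₁=3·200/200=3.000000
k=0 src: V=3.0000
k=1 load: inc=3.000000, refl=3.000000·-0.600000=-1.8000; V=0.000000+3.000000+-1.800000=1.2000
k=2 src: inc=-1.800000, refl=-1.800000·-1.000000=1.8000; V=3.000000+-1.800000+1.800000=3.0000

0 0 source 3.0000
1 3 load 1.2000
2 6 source 3.0000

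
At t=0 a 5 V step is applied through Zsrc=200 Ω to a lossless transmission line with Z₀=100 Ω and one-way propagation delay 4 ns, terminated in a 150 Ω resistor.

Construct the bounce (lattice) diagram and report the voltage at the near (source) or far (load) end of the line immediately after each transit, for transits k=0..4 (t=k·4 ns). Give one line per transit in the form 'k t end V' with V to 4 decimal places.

0 0 source 1.6667
1 4 load 2.0000
2 8 source 2.1111
3 12 load 2.1333
4 16 source 2.1407

Γ_L=0.200000, Γ_S=0.333333; launch V₁=5·100/300=1.666667
k=0 src: V=1.6667
k=1 load: inc=1.666667, refl=1.666667·0.200000=0.3333; V=0.000000+1.666667+0.333333=2.0000
k=2 src: inc=0.333333, refl=0.333333·0.333333=0.1111; V=1.666667+0.333333+0.111111=2.1111
k=3 load: inc=0.111111, refl=0.111111·0.200000=0.0222; V=2.000000+0.111111+0.022222=2.1333
k=4 src: inc=0.022222, refl=0.022222·0.333333=0.0074; V=2.111111+0.022222+0.007407=2.1407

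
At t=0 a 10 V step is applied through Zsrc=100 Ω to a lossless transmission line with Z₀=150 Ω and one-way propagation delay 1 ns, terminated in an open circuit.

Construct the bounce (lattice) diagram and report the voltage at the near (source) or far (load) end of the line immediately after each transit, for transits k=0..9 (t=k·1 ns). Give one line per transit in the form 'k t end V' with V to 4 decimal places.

Γ_L=1.000000, Γ_S=-0.200000; launch V₁=10·150/250=6.000000
k=0 src: V=6.0000
k=1 load: inc=6.000000, refl=6.000000·1.000000=6.0000; V=0.000000+6.000000+6.000000=12.0000
k=2 src: inc=6.000000, refl=6.000000·-0.200000=-1.2000; V=6.000000+6.000000+-1.200000=10.8000
k=3 load: inc=-1.200000, refl=-1.200000·1.000000=-1.2000; V=12.000000+-1.200000+-1.200000=9.6000
k=4 src: inc=-1.200000, refl=-1.200000·-0.200000=0.2400; V=10.800000+-1.200000+0.240000=9.8400
k=5 load: inc=0.240000, refl=0.240000·1.000000=0.2400; V=9.600000+0.240000+0.240000=10.0800
k=6 src: inc=0.240000, refl=0.240000·-0.200000=-0.0480; V=9.840000+0.240000+-0.048000=10.0320
k=7 load: inc=-0.048000, refl=-0.048000·1.000000=-0.0480; V=10.080000+-0.048000+-0.048000=9.9840
k=8 src: inc=-0.048000, refl=-0.048000·-0.200000=0.0096; V=10.032000+-0.048000+0.009600=9.9936
k=9 load: inc=0.009600, refl=0.009600·1.000000=0.0096; V=9.984000+0.009600+0.009600=10.0032

0 0 source 6.0000
1 1 load 12.0000
2 2 source 10.8000
3 3 load 9.6000
4 4 source 9.8400
5 5 load 10.0800
6 6 source 10.0320
7 7 load 9.9840
8 8 source 9.9936
9 9 load 10.0032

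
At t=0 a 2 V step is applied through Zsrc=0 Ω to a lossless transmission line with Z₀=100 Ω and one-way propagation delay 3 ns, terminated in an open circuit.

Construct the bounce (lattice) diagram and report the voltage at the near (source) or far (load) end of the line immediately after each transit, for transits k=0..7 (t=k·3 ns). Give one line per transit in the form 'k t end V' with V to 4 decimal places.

Γ_L=1.000000, Γ_S=-1.000000; launch V₁=2·100/100=2.000000
k=0 src: V=2.0000
k=1 load: inc=2.000000, refl=2.000000·1.000000=2.0000; V=0.000000+2.000000+2.000000=4.0000
k=2 src: inc=2.000000, refl=2.000000·-1.000000=-2.0000; V=2.000000+2.000000+-2.000000=2.0000
k=3 load: inc=-2.000000, refl=-2.000000·1.000000=-2.0000; V=4.000000+-2.000000+-2.000000=0.0000
k=4 src: inc=-2.000000, refl=-2.000000·-1.000000=2.0000; V=2.000000+-2.000000+2.000000=2.0000
k=5 load: inc=2.000000, refl=2.000000·1.000000=2.0000; V=0.000000+2.000000+2.000000=4.0000
k=6 src: inc=2.000000, refl=2.000000·-1.000000=-2.0000; V=2.000000+2.000000+-2.000000=2.0000
k=7 load: inc=-2.000000, refl=-2.000000·1.000000=-2.0000; V=4.000000+-2.000000+-2.000000=0.0000

0 0 source 2.0000
1 3 load 4.0000
2 6 source 2.0000
3 9 load 0.0000
4 12 source 2.0000
5 15 load 4.0000
6 18 source 2.0000
7 21 load 0.0000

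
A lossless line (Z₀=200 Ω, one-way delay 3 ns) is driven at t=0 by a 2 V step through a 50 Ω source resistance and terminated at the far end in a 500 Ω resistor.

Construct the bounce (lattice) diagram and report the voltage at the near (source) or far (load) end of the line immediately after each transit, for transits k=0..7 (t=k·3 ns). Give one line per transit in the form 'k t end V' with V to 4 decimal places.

Γ_L=0.428571, Γ_S=-0.600000; launch V₁=2·200/250=1.600000
k=0 src: V=1.6000
k=1 load: inc=1.600000, refl=1.600000·0.428571=0.6857; V=0.000000+1.600000+0.685714=2.2857
k=2 src: inc=0.685714, refl=0.685714·-0.600000=-0.4114; V=1.600000+0.685714+-0.411429=1.8743
k=3 load: inc=-0.411429, refl=-0.411429·0.428571=-0.1763; V=2.285714+-0.411429+-0.176327=1.6980
k=4 src: inc=-0.176327, refl=-0.176327·-0.600000=0.1058; V=1.874286+-0.176327+0.105796=1.8038
k=5 load: inc=0.105796, refl=0.105796·0.428571=0.0453; V=1.697959+0.105796+0.045341=1.8491
k=6 src: inc=0.045341, refl=0.045341·-0.600000=-0.0272; V=1.803755+0.045341+-0.027205=1.8219
k=7 load: inc=-0.027205, refl=-0.027205·0.428571=-0.0117; V=1.849096+-0.027205+-0.011659=1.8102

0 0 source 1.6000
1 3 load 2.2857
2 6 source 1.8743
3 9 load 1.6980
4 12 source 1.8038
5 15 load 1.8491
6 18 source 1.8219
7 21 load 1.8102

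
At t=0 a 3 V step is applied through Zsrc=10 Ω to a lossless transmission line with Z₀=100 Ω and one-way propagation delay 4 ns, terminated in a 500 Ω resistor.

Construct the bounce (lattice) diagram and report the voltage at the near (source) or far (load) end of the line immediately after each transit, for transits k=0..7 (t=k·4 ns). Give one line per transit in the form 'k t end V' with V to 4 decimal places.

0 0 source 2.7273
1 4 load 4.5455
2 8 source 3.0579
3 12 load 2.0661
4 16 source 2.8775
5 20 load 3.4185
6 24 source 2.9759
7 28 load 2.6808

Γ_L=0.666667, Γ_S=-0.818182; launch V₁=3·100/110=2.727273
k=0 src: V=2.7273
k=1 load: inc=2.727273, refl=2.727273·0.666667=1.8182; V=0.000000+2.727273+1.818182=4.5455
k=2 src: inc=1.818182, refl=1.818182·-0.818182=-1.4876; V=2.727273+1.818182+-1.487603=3.0579
k=3 load: inc=-1.487603, refl=-1.487603·0.666667=-0.9917; V=4.545455+-1.487603+-0.991736=2.0661
k=4 src: inc=-0.991736, refl=-0.991736·-0.818182=0.8114; V=3.057851+-0.991736+0.811420=2.8775
k=5 load: inc=0.811420, refl=0.811420·0.666667=0.5409; V=2.066116+0.811420+0.540947=3.4185
k=6 src: inc=0.540947, refl=0.540947·-0.818182=-0.4426; V=2.877536+0.540947+-0.442593=2.9759
k=7 load: inc=-0.442593, refl=-0.442593·0.666667=-0.2951; V=3.418482+-0.442593+-0.295062=2.6808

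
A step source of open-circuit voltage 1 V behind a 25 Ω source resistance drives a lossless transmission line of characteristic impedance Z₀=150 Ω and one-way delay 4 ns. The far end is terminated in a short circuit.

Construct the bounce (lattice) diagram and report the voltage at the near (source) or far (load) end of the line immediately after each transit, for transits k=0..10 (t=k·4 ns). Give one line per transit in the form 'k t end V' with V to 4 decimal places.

0 0 source 0.8571
1 4 load 0.0000
2 8 source 0.6122
3 12 load 0.0000
4 16 source 0.4373
5 20 load 0.0000
6 24 source 0.3124
7 28 load 0.0000
8 32 source 0.2231
9 36 load 0.0000
10 40 source 0.1594

Γ_L=-1.000000, Γ_S=-0.714286; launch V₁=1·150/175=0.857143
k=0 src: V=0.8571
k=1 load: inc=0.857143, refl=0.857143·-1.000000=-0.8571; V=0.000000+0.857143+-0.857143=0.0000
k=2 src: inc=-0.857143, refl=-0.857143·-0.714286=0.6122; V=0.857143+-0.857143+0.612245=0.6122
k=3 load: inc=0.612245, refl=0.612245·-1.000000=-0.6122; V=0.000000+0.612245+-0.612245=0.0000
k=4 src: inc=-0.612245, refl=-0.612245·-0.714286=0.4373; V=0.612245+-0.612245+0.437318=0.4373
k=5 load: inc=0.437318, refl=0.437318·-1.000000=-0.4373; V=0.000000+0.437318+-0.437318=0.0000
k=6 src: inc=-0.437318, refl=-0.437318·-0.714286=0.3124; V=0.437318+-0.437318+0.312370=0.3124
k=7 load: inc=0.312370, refl=0.312370·-1.000000=-0.3124; V=0.000000+0.312370+-0.312370=0.0000
k=8 src: inc=-0.312370, refl=-0.312370·-0.714286=0.2231; V=0.312370+-0.312370+0.223121=0.2231
k=9 load: inc=0.223121, refl=0.223121·-1.000000=-0.2231; V=0.000000+0.223121+-0.223121=0.0000
k=10 src: inc=-0.223121, refl=-0.223121·-0.714286=0.1594; V=0.223121+-0.223121+0.159372=0.1594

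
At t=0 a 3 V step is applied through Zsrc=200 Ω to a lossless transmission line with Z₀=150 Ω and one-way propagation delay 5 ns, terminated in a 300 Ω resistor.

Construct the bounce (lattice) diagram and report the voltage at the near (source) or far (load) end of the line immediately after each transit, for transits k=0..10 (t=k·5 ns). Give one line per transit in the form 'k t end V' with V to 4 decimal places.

Γ_L=0.333333, Γ_S=0.142857; launch V₁=3·150/350=1.285714
k=0 src: V=1.2857
k=1 load: inc=1.285714, refl=1.285714·0.333333=0.4286; V=0.000000+1.285714+0.428571=1.7143
k=2 src: inc=0.428571, refl=0.428571·0.142857=0.0612; V=1.285714+0.428571+0.061224=1.7755
k=3 load: inc=0.061224, refl=0.061224·0.333333=0.0204; V=1.714286+0.061224+0.020408=1.7959
k=4 src: inc=0.020408, refl=0.020408·0.142857=0.0029; V=1.775510+0.020408+0.002915=1.7988
k=5 load: inc=0.002915, refl=0.002915·0.333333=0.0010; V=1.795918+0.002915+0.000972=1.7998
k=6 src: inc=0.000972, refl=0.000972·0.142857=0.0001; V=1.798834+0.000972+0.000139=1.7999
k=7 load: inc=0.000139, refl=0.000139·0.333333=0.0000; V=1.799806+0.000139+0.000046=1.8000
k=8 src: inc=0.000046, refl=0.000046·0.142857=0.0000; V=1.799944+0.000046+0.000007=1.8000
k=9 load: inc=0.000007, refl=0.000007·0.333333=0.0000; V=1.799991+0.000007+0.000002=1.8000
k=10 src: inc=0.000002, refl=0.000002·0.142857=0.0000; V=1.799997+0.000002+0.000000=1.8000

0 0 source 1.2857
1 5 load 1.7143
2 10 source 1.7755
3 15 load 1.7959
4 20 source 1.7988
5 25 load 1.7998
6 30 source 1.7999
7 35 load 1.8000
8 40 source 1.8000
9 45 load 1.8000
10 50 source 1.8000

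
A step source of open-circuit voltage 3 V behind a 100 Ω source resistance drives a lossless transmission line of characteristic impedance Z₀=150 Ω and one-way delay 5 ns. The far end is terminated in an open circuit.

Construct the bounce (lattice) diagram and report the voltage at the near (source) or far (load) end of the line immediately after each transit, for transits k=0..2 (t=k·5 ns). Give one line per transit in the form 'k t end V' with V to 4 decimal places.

0 0 source 1.8000
1 5 load 3.6000
2 10 source 3.2400

Γ_L=1.000000, Γ_S=-0.200000; launch V₁=3·150/250=1.800000
k=0 src: V=1.8000
k=1 load: inc=1.800000, refl=1.800000·1.000000=1.8000; V=0.000000+1.800000+1.800000=3.6000
k=2 src: inc=1.800000, refl=1.800000·-0.200000=-0.3600; V=1.800000+1.800000+-0.360000=3.2400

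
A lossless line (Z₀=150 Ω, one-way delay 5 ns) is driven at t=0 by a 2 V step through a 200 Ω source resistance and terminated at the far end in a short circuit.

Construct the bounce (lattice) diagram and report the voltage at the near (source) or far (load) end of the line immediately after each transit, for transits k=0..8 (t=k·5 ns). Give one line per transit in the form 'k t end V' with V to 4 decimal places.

0 0 source 0.8571
1 5 load 0.0000
2 10 source -0.1224
3 15 load 0.0000
4 20 source 0.0175
5 25 load 0.0000
6 30 source -0.0025
7 35 load 0.0000
8 40 source 0.0004

Γ_L=-1.000000, Γ_S=0.142857; launch V₁=2·150/350=0.857143
k=0 src: V=0.8571
k=1 load: inc=0.857143, refl=0.857143·-1.000000=-0.8571; V=0.000000+0.857143+-0.857143=0.0000
k=2 src: inc=-0.857143, refl=-0.857143·0.142857=-0.1224; V=0.857143+-0.857143+-0.122449=-0.1224
k=3 load: inc=-0.122449, refl=-0.122449·-1.000000=0.1224; V=0.000000+-0.122449+0.122449=0.0000
k=4 src: inc=0.122449, refl=0.122449·0.142857=0.0175; V=-0.122449+0.122449+0.017493=0.0175
k=5 load: inc=0.017493, refl=0.017493·-1.000000=-0.0175; V=0.000000+0.017493+-0.017493=0.0000
k=6 src: inc=-0.017493, refl=-0.017493·0.142857=-0.0025; V=0.017493+-0.017493+-0.002499=-0.0025
k=7 load: inc=-0.002499, refl=-0.002499·-1.000000=0.0025; V=0.000000+-0.002499+0.002499=0.0000
k=8 src: inc=0.002499, refl=0.002499·0.142857=0.0004; V=-0.002499+0.002499+0.000357=0.0004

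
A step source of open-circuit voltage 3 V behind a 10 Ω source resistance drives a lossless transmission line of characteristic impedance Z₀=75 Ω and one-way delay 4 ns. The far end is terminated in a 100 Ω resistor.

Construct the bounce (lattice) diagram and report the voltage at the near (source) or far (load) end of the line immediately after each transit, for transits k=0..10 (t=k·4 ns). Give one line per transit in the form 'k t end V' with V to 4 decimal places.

0 0 source 2.6471
1 4 load 3.0252
2 8 source 2.7360
3 12 load 2.6947
4 16 source 2.7263
5 20 load 2.7308
6 24 source 2.7274
7 28 load 2.7269
8 32 source 2.7273
9 36 load 2.7273
10 40 source 2.7273

Γ_L=0.142857, Γ_S=-0.764706; launch V₁=3·75/85=2.647059
k=0 src: V=2.6471
k=1 load: inc=2.647059, refl=2.647059·0.142857=0.3782; V=0.000000+2.647059+0.378151=3.0252
k=2 src: inc=0.378151, refl=0.378151·-0.764706=-0.2892; V=2.647059+0.378151+-0.289174=2.7360
k=3 load: inc=-0.289174, refl=-0.289174·0.142857=-0.0413; V=3.025210+-0.289174+-0.041311=2.6947
k=4 src: inc=-0.041311, refl=-0.041311·-0.764706=0.0316; V=2.736036+-0.041311+0.031590=2.7263
k=5 load: inc=0.031590, refl=0.031590·0.142857=0.0045; V=2.694725+0.031590+0.004513=2.7308
k=6 src: inc=0.004513, refl=0.004513·-0.764706=-0.0035; V=2.726315+0.004513+-0.003451=2.7274
k=7 load: inc=-0.003451, refl=-0.003451·0.142857=-0.0005; V=2.730828+-0.003451+-0.000493=2.7269
k=8 src: inc=-0.000493, refl=-0.000493·-0.764706=0.0004; V=2.727377+-0.000493+0.000377=2.7273
k=9 load: inc=0.000377, refl=0.000377·0.142857=0.0001; V=2.726884+0.000377+0.000054=2.7273
k=10 src: inc=0.000054, refl=0.000054·-0.764706=-0.0000; V=2.727261+0.000054+-0.000041=2.7273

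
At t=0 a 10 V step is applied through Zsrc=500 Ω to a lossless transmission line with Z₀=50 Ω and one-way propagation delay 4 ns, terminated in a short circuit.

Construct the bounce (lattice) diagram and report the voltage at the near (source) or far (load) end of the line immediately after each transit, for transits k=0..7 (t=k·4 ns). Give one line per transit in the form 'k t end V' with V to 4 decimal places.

0 0 source 0.9091
1 4 load 0.0000
2 8 source -0.7438
3 12 load 0.0000
4 16 source 0.6086
5 20 load 0.0000
6 24 source -0.4979
7 28 load 0.0000

Γ_L=-1.000000, Γ_S=0.818182; launch V₁=10·50/550=0.909091
k=0 src: V=0.9091
k=1 load: inc=0.909091, refl=0.909091·-1.000000=-0.9091; V=0.000000+0.909091+-0.909091=0.0000
k=2 src: inc=-0.909091, refl=-0.909091·0.818182=-0.7438; V=0.909091+-0.909091+-0.743802=-0.7438
k=3 load: inc=-0.743802, refl=-0.743802·-1.000000=0.7438; V=0.000000+-0.743802+0.743802=0.0000
k=4 src: inc=0.743802, refl=0.743802·0.818182=0.6086; V=-0.743802+0.743802+0.608565=0.6086
k=5 load: inc=0.608565, refl=0.608565·-1.000000=-0.6086; V=0.000000+0.608565+-0.608565=0.0000
k=6 src: inc=-0.608565, refl=-0.608565·0.818182=-0.4979; V=0.608565+-0.608565+-0.497917=-0.4979
k=7 load: inc=-0.497917, refl=-0.497917·-1.000000=0.4979; V=0.000000+-0.497917+0.497917=0.0000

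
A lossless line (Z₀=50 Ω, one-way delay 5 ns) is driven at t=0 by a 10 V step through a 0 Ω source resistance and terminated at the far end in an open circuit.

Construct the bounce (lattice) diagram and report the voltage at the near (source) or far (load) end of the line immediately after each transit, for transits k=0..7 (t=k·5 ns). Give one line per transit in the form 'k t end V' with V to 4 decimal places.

0 0 source 10.0000
1 5 load 20.0000
2 10 source 10.0000
3 15 load 0.0000
4 20 source 10.0000
5 25 load 20.0000
6 30 source 10.0000
7 35 load 0.0000

Γ_L=1.000000, Γ_S=-1.000000; launch V₁=10·50/50=10.000000
k=0 src: V=10.0000
k=1 load: inc=10.000000, refl=10.000000·1.000000=10.0000; V=0.000000+10.000000+10.000000=20.0000
k=2 src: inc=10.000000, refl=10.000000·-1.000000=-10.0000; V=10.000000+10.000000+-10.000000=10.0000
k=3 load: inc=-10.000000, refl=-10.000000·1.000000=-10.0000; V=20.000000+-10.000000+-10.000000=0.0000
k=4 src: inc=-10.000000, refl=-10.000000·-1.000000=10.0000; V=10.000000+-10.000000+10.000000=10.0000
k=5 load: inc=10.000000, refl=10.000000·1.000000=10.0000; V=0.000000+10.000000+10.000000=20.0000
k=6 src: inc=10.000000, refl=10.000000·-1.000000=-10.0000; V=10.000000+10.000000+-10.000000=10.0000
k=7 load: inc=-10.000000, refl=-10.000000·1.000000=-10.0000; V=20.000000+-10.000000+-10.000000=0.0000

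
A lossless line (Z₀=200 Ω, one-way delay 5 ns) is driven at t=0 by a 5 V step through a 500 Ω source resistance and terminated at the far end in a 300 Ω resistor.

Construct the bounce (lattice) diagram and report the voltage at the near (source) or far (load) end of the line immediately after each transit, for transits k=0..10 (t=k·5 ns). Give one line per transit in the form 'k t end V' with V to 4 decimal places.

0 0 source 1.4286
1 5 load 1.7143
2 10 source 1.8367
3 15 load 1.8612
4 20 source 1.8717
5 25 load 1.8738
6 30 source 1.8747
7 35 load 1.8749
8 40 source 1.8750
9 45 load 1.8750
10 50 source 1.8750

Γ_L=0.200000, Γ_S=0.428571; launch V₁=5·200/700=1.428571
k=0 src: V=1.4286
k=1 load: inc=1.428571, refl=1.428571·0.200000=0.2857; V=0.000000+1.428571+0.285714=1.7143
k=2 src: inc=0.285714, refl=0.285714·0.428571=0.1224; V=1.428571+0.285714+0.122449=1.8367
k=3 load: inc=0.122449, refl=0.122449·0.200000=0.0245; V=1.714286+0.122449+0.024490=1.8612
k=4 src: inc=0.024490, refl=0.024490·0.428571=0.0105; V=1.836735+0.024490+0.010496=1.8717
k=5 load: inc=0.010496, refl=0.010496·0.200000=0.0021; V=1.861224+0.010496+0.002099=1.8738
k=6 src: inc=0.002099, refl=0.002099·0.428571=0.0009; V=1.871720+0.002099+0.000900=1.8747
k=7 load: inc=0.000900, refl=0.000900·0.200000=0.0002; V=1.873819+0.000900+0.000180=1.8749
k=8 src: inc=0.000180, refl=0.000180·0.428571=0.0001; V=1.874719+0.000180+0.000077=1.8750
k=9 load: inc=0.000077, refl=0.000077·0.200000=0.0000; V=1.874899+0.000077+0.000015=1.8750
k=10 src: inc=0.000015, refl=0.000015·0.428571=0.0000; V=1.874976+0.000015+0.000007=1.8750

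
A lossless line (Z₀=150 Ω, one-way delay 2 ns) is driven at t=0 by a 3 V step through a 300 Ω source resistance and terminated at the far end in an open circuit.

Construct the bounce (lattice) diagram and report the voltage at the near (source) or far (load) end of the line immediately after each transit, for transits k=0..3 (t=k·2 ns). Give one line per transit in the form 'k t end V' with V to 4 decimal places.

0 0 source 1.0000
1 2 load 2.0000
2 4 source 2.3333
3 6 load 2.6667

Γ_L=1.000000, Γ_S=0.333333; launch V₁=3·150/450=1.000000
k=0 src: V=1.0000
k=1 load: inc=1.000000, refl=1.000000·1.000000=1.0000; V=0.000000+1.000000+1.000000=2.0000
k=2 src: inc=1.000000, refl=1.000000·0.333333=0.3333; V=1.000000+1.000000+0.333333=2.3333
k=3 load: inc=0.333333, refl=0.333333·1.000000=0.3333; V=2.000000+0.333333+0.333333=2.6667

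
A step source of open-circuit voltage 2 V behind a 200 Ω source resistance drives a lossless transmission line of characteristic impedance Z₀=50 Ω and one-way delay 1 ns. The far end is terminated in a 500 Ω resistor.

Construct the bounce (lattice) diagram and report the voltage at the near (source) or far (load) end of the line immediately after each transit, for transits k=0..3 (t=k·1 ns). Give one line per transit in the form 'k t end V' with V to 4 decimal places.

Γ_L=0.818182, Γ_S=0.600000; launch V₁=2·50/250=0.400000
k=0 src: V=0.4000
k=1 load: inc=0.400000, refl=0.400000·0.818182=0.3273; V=0.000000+0.400000+0.327273=0.7273
k=2 src: inc=0.327273, refl=0.327273·0.600000=0.1964; V=0.400000+0.327273+0.196364=0.9236
k=3 load: inc=0.196364, refl=0.196364·0.818182=0.1607; V=0.727273+0.196364+0.160661=1.0843

0 0 source 0.4000
1 1 load 0.7273
2 2 source 0.9236
3 3 load 1.0843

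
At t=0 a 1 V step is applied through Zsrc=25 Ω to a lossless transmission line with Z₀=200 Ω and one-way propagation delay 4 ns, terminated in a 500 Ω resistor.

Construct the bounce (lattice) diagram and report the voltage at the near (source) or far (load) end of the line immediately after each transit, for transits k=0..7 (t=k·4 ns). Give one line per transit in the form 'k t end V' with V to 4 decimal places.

Γ_L=0.428571, Γ_S=-0.777778; launch V₁=1·200/225=0.888889
k=0 src: V=0.8889
k=1 load: inc=0.888889, refl=0.888889·0.428571=0.3810; V=0.000000+0.888889+0.380952=1.2698
k=2 src: inc=0.380952, refl=0.380952·-0.777778=-0.2963; V=0.888889+0.380952+-0.296296=0.9735
k=3 load: inc=-0.296296, refl=-0.296296·0.428571=-0.1270; V=1.269841+-0.296296+-0.126984=0.8466
k=4 src: inc=-0.126984, refl=-0.126984·-0.777778=0.0988; V=0.973545+-0.126984+0.098765=0.9453
k=5 load: inc=0.098765, refl=0.098765·0.428571=0.0423; V=0.846561+0.098765+0.042328=0.9877
k=6 src: inc=0.042328, refl=0.042328·-0.777778=-0.0329; V=0.945326+0.042328+-0.032922=0.9547
k=7 load: inc=-0.032922, refl=-0.032922·0.428571=-0.0141; V=0.987654+-0.032922+-0.014109=0.9406

0 0 source 0.8889
1 4 load 1.2698
2 8 source 0.9735
3 12 load 0.8466
4 16 source 0.9453
5 20 load 0.9877
6 24 source 0.9547
7 28 load 0.9406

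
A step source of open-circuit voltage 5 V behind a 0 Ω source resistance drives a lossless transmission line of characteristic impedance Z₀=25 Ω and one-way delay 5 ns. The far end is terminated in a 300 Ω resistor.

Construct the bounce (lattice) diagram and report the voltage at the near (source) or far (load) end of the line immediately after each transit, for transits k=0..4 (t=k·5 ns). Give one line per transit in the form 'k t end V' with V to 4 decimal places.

0 0 source 5.0000
1 5 load 9.2308
2 10 source 5.0000
3 15 load 1.4201
4 20 source 5.0000

Γ_L=0.846154, Γ_S=-1.000000; launch V₁=5·25/25=5.000000
k=0 src: V=5.0000
k=1 load: inc=5.000000, refl=5.000000·0.846154=4.2308; V=0.000000+5.000000+4.230769=9.2308
k=2 src: inc=4.230769, refl=4.230769·-1.000000=-4.2308; V=5.000000+4.230769+-4.230769=5.0000
k=3 load: inc=-4.230769, refl=-4.230769·0.846154=-3.5799; V=9.230769+-4.230769+-3.579882=1.4201
k=4 src: inc=-3.579882, refl=-3.579882·-1.000000=3.5799; V=5.000000+-3.579882+3.579882=5.0000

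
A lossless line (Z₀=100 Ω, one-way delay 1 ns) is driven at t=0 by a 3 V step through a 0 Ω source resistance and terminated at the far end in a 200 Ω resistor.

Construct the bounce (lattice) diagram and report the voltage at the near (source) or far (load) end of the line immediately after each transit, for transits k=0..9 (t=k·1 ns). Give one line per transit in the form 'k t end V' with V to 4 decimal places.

0 0 source 3.0000
1 1 load 4.0000
2 2 source 3.0000
3 3 load 2.6667
4 4 source 3.0000
5 5 load 3.1111
6 6 source 3.0000
7 7 load 2.9630
8 8 source 3.0000
9 9 load 3.0123

Γ_L=0.333333, Γ_S=-1.000000; launch V₁=3·100/100=3.000000
k=0 src: V=3.0000
k=1 load: inc=3.000000, refl=3.000000·0.333333=1.0000; V=0.000000+3.000000+1.000000=4.0000
k=2 src: inc=1.000000, refl=1.000000·-1.000000=-1.0000; V=3.000000+1.000000+-1.000000=3.0000
k=3 load: inc=-1.000000, refl=-1.000000·0.333333=-0.3333; V=4.000000+-1.000000+-0.333333=2.6667
k=4 src: inc=-0.333333, refl=-0.333333·-1.000000=0.3333; V=3.000000+-0.333333+0.333333=3.0000
k=5 load: inc=0.333333, refl=0.333333·0.333333=0.1111; V=2.666667+0.333333+0.111111=3.1111
k=6 src: inc=0.111111, refl=0.111111·-1.000000=-0.1111; V=3.000000+0.111111+-0.111111=3.0000
k=7 load: inc=-0.111111, refl=-0.111111·0.333333=-0.0370; V=3.111111+-0.111111+-0.037037=2.9630
k=8 src: inc=-0.037037, refl=-0.037037·-1.000000=0.0370; V=3.000000+-0.037037+0.037037=3.0000
k=9 load: inc=0.037037, refl=0.037037·0.333333=0.0123; V=2.962963+0.037037+0.012346=3.0123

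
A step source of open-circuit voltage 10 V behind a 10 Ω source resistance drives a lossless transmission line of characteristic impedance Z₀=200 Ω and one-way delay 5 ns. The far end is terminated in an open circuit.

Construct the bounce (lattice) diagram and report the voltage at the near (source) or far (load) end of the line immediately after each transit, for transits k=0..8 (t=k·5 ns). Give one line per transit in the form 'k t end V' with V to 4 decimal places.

Γ_L=1.000000, Γ_S=-0.904762; launch V₁=10·200/210=9.523810
k=0 src: V=9.5238
k=1 load: inc=9.523810, refl=9.523810·1.000000=9.5238; V=0.000000+9.523810+9.523810=19.0476
k=2 src: inc=9.523810, refl=9.523810·-0.904762=-8.6168; V=9.523810+9.523810+-8.616780=10.4308
k=3 load: inc=-8.616780, refl=-8.616780·1.000000=-8.6168; V=19.047619+-8.616780+-8.616780=1.8141
k=4 src: inc=-8.616780, refl=-8.616780·-0.904762=7.7961; V=10.430839+-8.616780+7.796134=9.6102
k=5 load: inc=7.796134, refl=7.796134·1.000000=7.7961; V=1.814059+7.796134+7.796134=17.4063
k=6 src: inc=7.796134, refl=7.796134·-0.904762=-7.0536; V=9.610193+7.796134+-7.053645=10.3527
k=7 load: inc=-7.053645, refl=-7.053645·1.000000=-7.0536; V=17.406328+-7.053645+-7.053645=3.2990
k=8 src: inc=-7.053645, refl=-7.053645·-0.904762=6.3819; V=10.352682+-7.053645+6.381870=9.6809

0 0 source 9.5238
1 5 load 19.0476
2 10 source 10.4308
3 15 load 1.8141
4 20 source 9.6102
5 25 load 17.4063
6 30 source 10.3527
7 35 load 3.2990
8 40 source 9.6809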